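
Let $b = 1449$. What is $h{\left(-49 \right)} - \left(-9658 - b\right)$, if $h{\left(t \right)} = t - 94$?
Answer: $10964$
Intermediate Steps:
$h{\left(t \right)} = -94 + t$ ($h{\left(t \right)} = t - 94 = -94 + t$)
$h{\left(-49 \right)} - \left(-9658 - b\right) = \left(-94 - 49\right) - \left(-9658 - 1449\right) = -143 - \left(-9658 - 1449\right) = -143 - -11107 = -143 + 11107 = 10964$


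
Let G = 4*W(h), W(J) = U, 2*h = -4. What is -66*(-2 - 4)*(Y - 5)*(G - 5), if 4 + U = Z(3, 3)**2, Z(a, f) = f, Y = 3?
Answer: -11880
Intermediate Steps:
h = -2 (h = (1/2)*(-4) = -2)
U = 5 (U = -4 + 3**2 = -4 + 9 = 5)
W(J) = 5
G = 20 (G = 4*5 = 20)
-66*(-2 - 4)*(Y - 5)*(G - 5) = -66*(-2 - 4)*(3 - 5)*(20 - 5) = -66*(-6*(-2))*15 = -792*15 = -66*180 = -11880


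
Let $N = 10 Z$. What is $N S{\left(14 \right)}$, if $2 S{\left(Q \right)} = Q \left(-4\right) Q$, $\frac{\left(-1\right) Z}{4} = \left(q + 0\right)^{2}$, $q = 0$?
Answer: $0$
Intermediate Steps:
$Z = 0$ ($Z = - 4 \left(0 + 0\right)^{2} = - 4 \cdot 0^{2} = \left(-4\right) 0 = 0$)
$S{\left(Q \right)} = - 2 Q^{2}$ ($S{\left(Q \right)} = \frac{Q \left(-4\right) Q}{2} = \frac{- 4 Q Q}{2} = \frac{\left(-4\right) Q^{2}}{2} = - 2 Q^{2}$)
$N = 0$ ($N = 10 \cdot 0 = 0$)
$N S{\left(14 \right)} = 0 \left(- 2 \cdot 14^{2}\right) = 0 \left(\left(-2\right) 196\right) = 0 \left(-392\right) = 0$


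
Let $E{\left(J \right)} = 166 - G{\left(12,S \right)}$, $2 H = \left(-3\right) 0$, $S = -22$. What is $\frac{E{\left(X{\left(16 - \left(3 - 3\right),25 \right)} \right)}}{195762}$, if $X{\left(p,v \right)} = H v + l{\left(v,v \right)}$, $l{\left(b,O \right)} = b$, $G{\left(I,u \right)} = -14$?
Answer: $\frac{30}{32627} \approx 0.00091948$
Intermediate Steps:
$H = 0$ ($H = \frac{\left(-3\right) 0}{2} = \frac{1}{2} \cdot 0 = 0$)
$X{\left(p,v \right)} = v$ ($X{\left(p,v \right)} = 0 v + v = 0 + v = v$)
$E{\left(J \right)} = 180$ ($E{\left(J \right)} = 166 - -14 = 166 + 14 = 180$)
$\frac{E{\left(X{\left(16 - \left(3 - 3\right),25 \right)} \right)}}{195762} = \frac{180}{195762} = 180 \cdot \frac{1}{195762} = \frac{30}{32627}$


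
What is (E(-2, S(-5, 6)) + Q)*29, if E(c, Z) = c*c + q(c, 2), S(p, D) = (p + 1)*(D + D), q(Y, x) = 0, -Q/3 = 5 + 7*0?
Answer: -319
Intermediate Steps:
Q = -15 (Q = -3*(5 + 7*0) = -3*(5 + 0) = -3*5 = -15)
S(p, D) = 2*D*(1 + p) (S(p, D) = (1 + p)*(2*D) = 2*D*(1 + p))
E(c, Z) = c**2 (E(c, Z) = c*c + 0 = c**2 + 0 = c**2)
(E(-2, S(-5, 6)) + Q)*29 = ((-2)**2 - 15)*29 = (4 - 15)*29 = -11*29 = -319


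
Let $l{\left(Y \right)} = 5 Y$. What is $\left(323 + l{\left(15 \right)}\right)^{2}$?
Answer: $158404$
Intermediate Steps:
$\left(323 + l{\left(15 \right)}\right)^{2} = \left(323 + 5 \cdot 15\right)^{2} = \left(323 + 75\right)^{2} = 398^{2} = 158404$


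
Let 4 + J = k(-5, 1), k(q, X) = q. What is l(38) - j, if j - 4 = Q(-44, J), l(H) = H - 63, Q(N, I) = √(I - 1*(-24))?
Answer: -29 - √15 ≈ -32.873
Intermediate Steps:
J = -9 (J = -4 - 5 = -9)
Q(N, I) = √(24 + I) (Q(N, I) = √(I + 24) = √(24 + I))
l(H) = -63 + H
j = 4 + √15 (j = 4 + √(24 - 9) = 4 + √15 ≈ 7.8730)
l(38) - j = (-63 + 38) - (4 + √15) = -25 + (-4 - √15) = -29 - √15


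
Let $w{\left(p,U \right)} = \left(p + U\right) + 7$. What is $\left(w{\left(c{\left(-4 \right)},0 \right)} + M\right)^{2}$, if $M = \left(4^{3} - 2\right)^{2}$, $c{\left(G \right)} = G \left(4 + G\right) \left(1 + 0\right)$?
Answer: $14830201$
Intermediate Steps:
$c{\left(G \right)} = G \left(4 + G\right)$ ($c{\left(G \right)} = G \left(4 + G\right) 1 = G \left(4 + G\right)$)
$w{\left(p,U \right)} = 7 + U + p$ ($w{\left(p,U \right)} = \left(U + p\right) + 7 = 7 + U + p$)
$M = 3844$ ($M = \left(64 - 2\right)^{2} = 62^{2} = 3844$)
$\left(w{\left(c{\left(-4 \right)},0 \right)} + M\right)^{2} = \left(\left(7 + 0 - 4 \left(4 - 4\right)\right) + 3844\right)^{2} = \left(\left(7 + 0 - 0\right) + 3844\right)^{2} = \left(\left(7 + 0 + 0\right) + 3844\right)^{2} = \left(7 + 3844\right)^{2} = 3851^{2} = 14830201$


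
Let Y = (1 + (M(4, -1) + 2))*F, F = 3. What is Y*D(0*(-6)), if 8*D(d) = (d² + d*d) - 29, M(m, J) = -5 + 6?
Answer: -87/2 ≈ -43.500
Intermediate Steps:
M(m, J) = 1
D(d) = -29/8 + d²/4 (D(d) = ((d² + d*d) - 29)/8 = ((d² + d²) - 29)/8 = (2*d² - 29)/8 = (-29 + 2*d²)/8 = -29/8 + d²/4)
Y = 12 (Y = (1 + (1 + 2))*3 = (1 + 3)*3 = 4*3 = 12)
Y*D(0*(-6)) = 12*(-29/8 + (0*(-6))²/4) = 12*(-29/8 + (¼)*0²) = 12*(-29/8 + (¼)*0) = 12*(-29/8 + 0) = 12*(-29/8) = -87/2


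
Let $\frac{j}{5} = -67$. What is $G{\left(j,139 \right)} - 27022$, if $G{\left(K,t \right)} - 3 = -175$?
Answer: $-27194$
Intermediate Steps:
$j = -335$ ($j = 5 \left(-67\right) = -335$)
$G{\left(K,t \right)} = -172$ ($G{\left(K,t \right)} = 3 - 175 = -172$)
$G{\left(j,139 \right)} - 27022 = -172 - 27022 = -27194$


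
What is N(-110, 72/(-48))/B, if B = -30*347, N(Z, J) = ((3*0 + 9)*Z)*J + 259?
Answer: -872/5205 ≈ -0.16753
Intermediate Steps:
N(Z, J) = 259 + 9*J*Z (N(Z, J) = ((0 + 9)*Z)*J + 259 = (9*Z)*J + 259 = 9*J*Z + 259 = 259 + 9*J*Z)
B = -10410
N(-110, 72/(-48))/B = (259 + 9*(72/(-48))*(-110))/(-10410) = (259 + 9*(72*(-1/48))*(-110))*(-1/10410) = (259 + 9*(-3/2)*(-110))*(-1/10410) = (259 + 1485)*(-1/10410) = 1744*(-1/10410) = -872/5205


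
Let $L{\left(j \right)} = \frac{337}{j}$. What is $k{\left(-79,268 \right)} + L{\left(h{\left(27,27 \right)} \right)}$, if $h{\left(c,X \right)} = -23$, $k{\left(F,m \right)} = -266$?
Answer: $- \frac{6455}{23} \approx -280.65$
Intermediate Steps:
$k{\left(-79,268 \right)} + L{\left(h{\left(27,27 \right)} \right)} = -266 + \frac{337}{-23} = -266 + 337 \left(- \frac{1}{23}\right) = -266 - \frac{337}{23} = - \frac{6455}{23}$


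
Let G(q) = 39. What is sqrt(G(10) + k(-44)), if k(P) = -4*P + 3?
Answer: sqrt(218) ≈ 14.765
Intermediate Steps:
k(P) = 3 - 4*P
sqrt(G(10) + k(-44)) = sqrt(39 + (3 - 4*(-44))) = sqrt(39 + (3 + 176)) = sqrt(39 + 179) = sqrt(218)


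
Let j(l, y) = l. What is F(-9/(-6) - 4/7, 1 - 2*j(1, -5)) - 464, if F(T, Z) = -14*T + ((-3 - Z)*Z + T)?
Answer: -6637/14 ≈ -474.07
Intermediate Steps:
F(T, Z) = -13*T + Z*(-3 - Z) (F(T, Z) = -14*T + (Z*(-3 - Z) + T) = -14*T + (T + Z*(-3 - Z)) = -13*T + Z*(-3 - Z))
F(-9/(-6) - 4/7, 1 - 2*j(1, -5)) - 464 = (-(1 - 2*1)² - 13*(-9/(-6) - 4/7) - 3*(1 - 2*1)) - 464 = (-(1 - 2)² - 13*(-9*(-⅙) - 4*⅐) - 3*(1 - 2)) - 464 = (-1*(-1)² - 13*(3/2 - 4/7) - 3*(-1)) - 464 = (-1*1 - 13*13/14 + 3) - 464 = (-1 - 169/14 + 3) - 464 = -141/14 - 464 = -6637/14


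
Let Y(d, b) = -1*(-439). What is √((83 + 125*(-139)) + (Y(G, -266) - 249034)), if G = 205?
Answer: 3*I*√29543 ≈ 515.64*I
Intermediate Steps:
Y(d, b) = 439
√((83 + 125*(-139)) + (Y(G, -266) - 249034)) = √((83 + 125*(-139)) + (439 - 249034)) = √((83 - 17375) - 248595) = √(-17292 - 248595) = √(-265887) = 3*I*√29543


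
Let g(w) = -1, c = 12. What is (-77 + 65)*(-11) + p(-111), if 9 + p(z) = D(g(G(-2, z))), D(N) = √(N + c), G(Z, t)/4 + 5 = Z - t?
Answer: 123 + √11 ≈ 126.32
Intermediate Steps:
G(Z, t) = -20 - 4*t + 4*Z (G(Z, t) = -20 + 4*(Z - t) = -20 + (-4*t + 4*Z) = -20 - 4*t + 4*Z)
D(N) = √(12 + N) (D(N) = √(N + 12) = √(12 + N))
p(z) = -9 + √11 (p(z) = -9 + √(12 - 1) = -9 + √11)
(-77 + 65)*(-11) + p(-111) = (-77 + 65)*(-11) + (-9 + √11) = -12*(-11) + (-9 + √11) = 132 + (-9 + √11) = 123 + √11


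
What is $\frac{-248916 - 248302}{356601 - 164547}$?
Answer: $- \frac{248609}{96027} \approx -2.5889$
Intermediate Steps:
$\frac{-248916 - 248302}{356601 - 164547} = - \frac{497218}{192054} = \left(-497218\right) \frac{1}{192054} = - \frac{248609}{96027}$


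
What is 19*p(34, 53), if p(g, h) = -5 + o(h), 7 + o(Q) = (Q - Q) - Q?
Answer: -1235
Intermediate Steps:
o(Q) = -7 - Q (o(Q) = -7 + ((Q - Q) - Q) = -7 + (0 - Q) = -7 - Q)
p(g, h) = -12 - h (p(g, h) = -5 + (-7 - h) = -12 - h)
19*p(34, 53) = 19*(-12 - 1*53) = 19*(-12 - 53) = 19*(-65) = -1235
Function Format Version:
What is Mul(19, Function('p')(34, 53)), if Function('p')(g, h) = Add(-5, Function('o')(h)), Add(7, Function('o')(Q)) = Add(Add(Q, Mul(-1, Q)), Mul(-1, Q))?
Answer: -1235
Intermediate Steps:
Function('o')(Q) = Add(-7, Mul(-1, Q)) (Function('o')(Q) = Add(-7, Add(Add(Q, Mul(-1, Q)), Mul(-1, Q))) = Add(-7, Add(0, Mul(-1, Q))) = Add(-7, Mul(-1, Q)))
Function('p')(g, h) = Add(-12, Mul(-1, h)) (Function('p')(g, h) = Add(-5, Add(-7, Mul(-1, h))) = Add(-12, Mul(-1, h)))
Mul(19, Function('p')(34, 53)) = Mul(19, Add(-12, Mul(-1, 53))) = Mul(19, Add(-12, -53)) = Mul(19, -65) = -1235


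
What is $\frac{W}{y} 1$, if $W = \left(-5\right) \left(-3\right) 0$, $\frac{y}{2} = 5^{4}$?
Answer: $0$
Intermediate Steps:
$y = 1250$ ($y = 2 \cdot 5^{4} = 2 \cdot 625 = 1250$)
$W = 0$ ($W = 15 \cdot 0 = 0$)
$\frac{W}{y} 1 = \frac{1}{1250} \cdot 0 \cdot 1 = 0 \cdot 1 = 0$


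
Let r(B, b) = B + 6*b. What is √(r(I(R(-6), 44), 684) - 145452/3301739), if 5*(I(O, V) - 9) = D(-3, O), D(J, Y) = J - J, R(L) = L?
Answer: √44837308739868645/3301739 ≈ 64.132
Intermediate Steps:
D(J, Y) = 0
I(O, V) = 9 (I(O, V) = 9 + (⅕)*0 = 9 + 0 = 9)
√(r(I(R(-6), 44), 684) - 145452/3301739) = √((9 + 6*684) - 145452/3301739) = √((9 + 4104) - 145452*1/3301739) = √(4113 - 145452/3301739) = √(13579907055/3301739) = √44837308739868645/3301739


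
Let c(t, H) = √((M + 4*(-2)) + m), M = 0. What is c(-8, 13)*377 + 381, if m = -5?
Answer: 381 + 377*I*√13 ≈ 381.0 + 1359.3*I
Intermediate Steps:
c(t, H) = I*√13 (c(t, H) = √((0 + 4*(-2)) - 5) = √((0 - 8) - 5) = √(-8 - 5) = √(-13) = I*√13)
c(-8, 13)*377 + 381 = (I*√13)*377 + 381 = 377*I*√13 + 381 = 381 + 377*I*√13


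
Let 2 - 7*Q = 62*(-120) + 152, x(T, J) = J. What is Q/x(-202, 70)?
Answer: 729/49 ≈ 14.878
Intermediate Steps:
Q = 7290/7 (Q = 2/7 - (62*(-120) + 152)/7 = 2/7 - (-7440 + 152)/7 = 2/7 - ⅐*(-7288) = 2/7 + 7288/7 = 7290/7 ≈ 1041.4)
Q/x(-202, 70) = (7290/7)/70 = (7290/7)*(1/70) = 729/49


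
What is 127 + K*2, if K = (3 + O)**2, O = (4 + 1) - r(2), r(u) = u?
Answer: 199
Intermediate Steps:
O = 3 (O = (4 + 1) - 1*2 = 5 - 2 = 3)
K = 36 (K = (3 + 3)**2 = 6**2 = 36)
127 + K*2 = 127 + 36*2 = 127 + 72 = 199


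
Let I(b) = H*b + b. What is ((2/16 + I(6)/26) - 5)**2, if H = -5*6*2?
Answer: 3697929/10816 ≈ 341.89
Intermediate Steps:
H = -60 (H = -30*2 = -60)
I(b) = -59*b (I(b) = -60*b + b = -59*b)
((2/16 + I(6)/26) - 5)**2 = ((2/16 - 59*6/26) - 5)**2 = ((2*(1/16) - 354*1/26) - 5)**2 = ((1/8 - 177/13) - 5)**2 = (-1403/104 - 5)**2 = (-1923/104)**2 = 3697929/10816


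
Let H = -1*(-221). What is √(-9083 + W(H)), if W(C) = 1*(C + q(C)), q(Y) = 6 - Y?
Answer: I*√9077 ≈ 95.273*I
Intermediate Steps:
H = 221
W(C) = 6 (W(C) = 1*(C + (6 - C)) = 1*6 = 6)
√(-9083 + W(H)) = √(-9083 + 6) = √(-9077) = I*√9077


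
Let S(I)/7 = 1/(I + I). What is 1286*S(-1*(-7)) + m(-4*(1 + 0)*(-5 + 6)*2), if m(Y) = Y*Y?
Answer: 707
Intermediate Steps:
S(I) = 7/(2*I) (S(I) = 7/(I + I) = 7/((2*I)) = 7*(1/(2*I)) = 7/(2*I))
m(Y) = Y²
1286*S(-1*(-7)) + m(-4*(1 + 0)*(-5 + 6)*2) = 1286*(7/(2*((-1*(-7))))) + (-4*(1 + 0)*(-5 + 6)*2)² = 1286*((7/2)/7) + (-4*2)² = 1286*((7/2)*(⅐)) + (-4*1*2)² = 1286*(½) + (-4*2)² = 643 + (-8)² = 643 + 64 = 707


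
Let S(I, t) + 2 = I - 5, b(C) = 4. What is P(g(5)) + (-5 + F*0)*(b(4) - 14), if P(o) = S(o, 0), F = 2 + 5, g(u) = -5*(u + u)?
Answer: -7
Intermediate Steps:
g(u) = -10*u
F = 7
S(I, t) = -7 + I (S(I, t) = -2 + (I - 5) = -2 + (-5 + I) = -7 + I)
P(o) = -7 + o
P(g(5)) + (-5 + F*0)*(b(4) - 14) = (-7 - 10*5) + (-5 + 7*0)*(4 - 14) = (-7 - 50) + (-5 + 0)*(-10) = -57 - 5*(-10) = -57 + 50 = -7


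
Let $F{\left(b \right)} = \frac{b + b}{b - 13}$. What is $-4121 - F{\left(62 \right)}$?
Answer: $- \frac{202053}{49} \approx -4123.5$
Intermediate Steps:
$F{\left(b \right)} = \frac{2 b}{-13 + b}$
$-4121 - F{\left(62 \right)} = -4121 - 2 \cdot 62 \frac{1}{-13 + 62} = -4121 - 2 \cdot 62 \cdot \frac{1}{49} = -4121 - \frac{124}{49} = - \frac{202053}{49}$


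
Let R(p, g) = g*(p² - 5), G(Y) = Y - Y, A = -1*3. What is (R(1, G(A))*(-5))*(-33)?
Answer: 0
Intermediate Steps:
A = -3
G(Y) = 0
R(p, g) = g*(-5 + p²)
(R(1, G(A))*(-5))*(-33) = ((0*(-5 + 1²))*(-5))*(-33) = ((0*(-5 + 1))*(-5))*(-33) = ((0*(-4))*(-5))*(-33) = (0*(-5))*(-33) = 0*(-33) = 0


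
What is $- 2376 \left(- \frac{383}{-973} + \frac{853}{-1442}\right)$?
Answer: $\frac{6732396}{14317} \approx 470.24$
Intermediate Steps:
$- 2376 \left(- \frac{383}{-973} + \frac{853}{-1442}\right) = - 2376 \left(\left(-383\right) \left(- \frac{1}{973}\right) + 853 \left(- \frac{1}{1442}\right)\right) = - 2376 \left(\frac{383}{973} - \frac{853}{1442}\right) = \left(-2376\right) \left(- \frac{5667}{28634}\right) = \frac{6732396}{14317}$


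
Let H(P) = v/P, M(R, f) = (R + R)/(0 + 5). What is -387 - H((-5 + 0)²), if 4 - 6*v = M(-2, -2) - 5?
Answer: -290299/750 ≈ -387.07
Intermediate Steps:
M(R, f) = 2*R/5 (M(R, f) = (2*R)/5 = (2*R)*(⅕) = 2*R/5)
v = 49/30 (v = ⅔ - ((⅖)*(-2) - 5)/6 = ⅔ - (-⅘ - 5)/6 = ⅔ - ⅙*(-29/5) = ⅔ + 29/30 = 49/30 ≈ 1.6333)
H(P) = 49/(30*P)
-387 - H((-5 + 0)²) = -387 - 49/(30*((-5 + 0)²)) = -387 - 49/(30*((-5)²)) = -387 - 49/(30*25) = -387 - 1*49/750 = -387 - 49/750 = -290299/750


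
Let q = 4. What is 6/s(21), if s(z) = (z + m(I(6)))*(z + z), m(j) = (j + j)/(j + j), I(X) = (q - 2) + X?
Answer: 1/154 ≈ 0.0064935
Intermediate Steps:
I(X) = 2 + X (I(X) = (4 - 2) + X = 2 + X)
m(j) = 1 (m(j) = (2*j)/((2*j)) = (2*j)*(1/(2*j)) = 1)
s(z) = 2*z*(1 + z) (s(z) = (z + 1)*(z + z) = (1 + z)*(2*z) = 2*z*(1 + z))
6/s(21) = 6/((2*21*(1 + 21))) = 6/((2*21*22)) = 6/924 = 6*(1/924) = 1/154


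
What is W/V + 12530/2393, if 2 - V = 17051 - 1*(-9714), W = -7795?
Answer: 353993825/64043859 ≈ 5.5274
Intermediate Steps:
V = -26763 (V = 2 - (17051 - 1*(-9714)) = 2 - (17051 + 9714) = 2 - 1*26765 = 2 - 26765 = -26763)
W/V + 12530/2393 = -7795/(-26763) + 12530/2393 = -7795*(-1/26763) + 12530*(1/2393) = 7795/26763 + 12530/2393 = 353993825/64043859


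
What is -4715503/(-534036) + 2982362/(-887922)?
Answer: 432385030289/79030385532 ≈ 5.4711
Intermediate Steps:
-4715503/(-534036) + 2982362/(-887922) = -4715503*(-1/534036) + 2982362*(-1/887922) = 4715503/534036 - 1491181/443961 = 432385030289/79030385532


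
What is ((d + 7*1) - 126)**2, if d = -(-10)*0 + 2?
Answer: 13689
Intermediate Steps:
d = 2 (d = -2*0 + 2 = 0 + 2 = 2)
((d + 7*1) - 126)**2 = ((2 + 7*1) - 126)**2 = ((2 + 7) - 126)**2 = (9 - 126)**2 = (-117)**2 = 13689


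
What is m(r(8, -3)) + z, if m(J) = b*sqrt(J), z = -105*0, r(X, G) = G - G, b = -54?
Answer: 0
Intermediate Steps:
r(X, G) = 0
z = 0
m(J) = -54*sqrt(J)
m(r(8, -3)) + z = -54*sqrt(0) + 0 = -54*0 + 0 = 0 + 0 = 0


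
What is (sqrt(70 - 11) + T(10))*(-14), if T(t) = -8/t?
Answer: 56/5 - 14*sqrt(59) ≈ -96.336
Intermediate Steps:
(sqrt(70 - 11) + T(10))*(-14) = (sqrt(70 - 11) - 8/10)*(-14) = (sqrt(59) - 8*1/10)*(-14) = (sqrt(59) - 4/5)*(-14) = (-4/5 + sqrt(59))*(-14) = 56/5 - 14*sqrt(59)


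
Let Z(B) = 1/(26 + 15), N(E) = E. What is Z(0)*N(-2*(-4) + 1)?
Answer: 9/41 ≈ 0.21951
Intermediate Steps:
Z(B) = 1/41
Z(0)*N(-2*(-4) + 1) = (-2*(-4) + 1)/41 = (8 + 1)/41 = (1/41)*9 = 9/41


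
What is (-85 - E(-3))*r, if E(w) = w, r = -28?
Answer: 2296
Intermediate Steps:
(-85 - E(-3))*r = (-85 - 1*(-3))*(-28) = (-85 + 3)*(-28) = -82*(-28) = 2296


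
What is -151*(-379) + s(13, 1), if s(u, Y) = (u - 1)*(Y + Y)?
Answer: 57253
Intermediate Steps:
s(u, Y) = 2*Y*(-1 + u) (s(u, Y) = (-1 + u)*(2*Y) = 2*Y*(-1 + u))
-151*(-379) + s(13, 1) = -151*(-379) + 2*1*(-1 + 13) = 57229 + 2*1*12 = 57229 + 24 = 57253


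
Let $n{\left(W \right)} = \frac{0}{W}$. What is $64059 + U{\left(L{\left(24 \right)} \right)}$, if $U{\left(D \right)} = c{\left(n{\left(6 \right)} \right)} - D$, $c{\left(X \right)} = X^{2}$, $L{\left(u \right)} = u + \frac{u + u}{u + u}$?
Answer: $64034$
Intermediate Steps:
$n{\left(W \right)} = 0$
$L{\left(u \right)} = 1 + u$ ($L{\left(u \right)} = u + \frac{2 u}{2 u} = u + 2 u \frac{1}{2 u} = u + 1 = 1 + u$)
$U{\left(D \right)} = - D$ ($U{\left(D \right)} = 0^{2} - D = 0 - D = - D$)
$64059 + U{\left(L{\left(24 \right)} \right)} = 64059 - \left(1 + 24\right) = 64059 - 25 = 64034$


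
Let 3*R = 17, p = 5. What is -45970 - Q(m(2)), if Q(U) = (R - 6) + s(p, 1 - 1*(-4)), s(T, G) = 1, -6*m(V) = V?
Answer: -137912/3 ≈ -45971.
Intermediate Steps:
m(V) = -V/6
R = 17/3 (R = (1/3)*17 = 17/3 ≈ 5.6667)
Q(U) = 2/3 (Q(U) = (17/3 - 6) + 1 = -1/3 + 1 = 2/3)
-45970 - Q(m(2)) = -45970 - 1*2/3 = -45970 - 2/3 = -137912/3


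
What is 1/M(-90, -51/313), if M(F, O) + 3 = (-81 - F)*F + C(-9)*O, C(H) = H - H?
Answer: -1/813 ≈ -0.0012300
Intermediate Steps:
C(H) = 0
M(F, O) = -3 + F*(-81 - F) (M(F, O) = -3 + ((-81 - F)*F + 0*O) = -3 + (F*(-81 - F) + 0) = -3 + F*(-81 - F))
1/M(-90, -51/313) = 1/(-3 - 1*(-90)**2 - 81*(-90)) = 1/(-3 - 1*8100 + 7290) = 1/(-3 - 8100 + 7290) = 1/(-813) = -1/813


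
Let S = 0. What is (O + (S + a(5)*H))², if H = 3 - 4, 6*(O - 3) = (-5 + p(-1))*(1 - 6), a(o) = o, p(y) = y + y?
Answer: 529/36 ≈ 14.694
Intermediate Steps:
p(y) = 2*y
O = 53/6 (O = 3 + ((-5 + 2*(-1))*(1 - 6))/6 = 3 + ((-5 - 2)*(-5))/6 = 3 + (-7*(-5))/6 = 3 + (⅙)*35 = 3 + 35/6 = 53/6 ≈ 8.8333)
H = -1
(O + (S + a(5)*H))² = (53/6 + (0 + 5*(-1)))² = (53/6 + (0 - 5))² = (53/6 - 5)² = (23/6)² = 529/36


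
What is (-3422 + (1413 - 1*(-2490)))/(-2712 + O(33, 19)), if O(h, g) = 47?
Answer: -37/205 ≈ -0.18049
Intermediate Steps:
(-3422 + (1413 - 1*(-2490)))/(-2712 + O(33, 19)) = (-3422 + (1413 - 1*(-2490)))/(-2712 + 47) = (-3422 + (1413 + 2490))/(-2665) = (-3422 + 3903)*(-1/2665) = 481*(-1/2665) = -37/205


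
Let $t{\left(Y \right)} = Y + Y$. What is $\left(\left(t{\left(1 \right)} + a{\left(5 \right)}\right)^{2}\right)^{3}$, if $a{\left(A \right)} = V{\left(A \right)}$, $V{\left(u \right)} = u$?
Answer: $117649$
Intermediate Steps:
$a{\left(A \right)} = A$
$t{\left(Y \right)} = 2 Y$
$\left(\left(t{\left(1 \right)} + a{\left(5 \right)}\right)^{2}\right)^{3} = \left(\left(2 \cdot 1 + 5\right)^{2}\right)^{3} = \left(\left(2 + 5\right)^{2}\right)^{3} = \left(7^{2}\right)^{3} = 49^{3} = 117649$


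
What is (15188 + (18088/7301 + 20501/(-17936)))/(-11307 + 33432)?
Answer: 997019813/1452273200 ≈ 0.68652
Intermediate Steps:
(15188 + (18088/7301 + 20501/(-17936)))/(-11307 + 33432) = (15188 + (18088*(1/7301) + 20501*(-1/17936)))/22125 = (15188 + (2584/1043 - 1079/944))*(1/22125) = (15188 + 1313899/984592)*(1/22125) = (14955297195/984592)*(1/22125) = 997019813/1452273200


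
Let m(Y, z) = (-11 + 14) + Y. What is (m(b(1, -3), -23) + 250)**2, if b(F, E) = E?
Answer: 62500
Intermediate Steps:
m(Y, z) = 3 + Y
(m(b(1, -3), -23) + 250)**2 = ((3 - 3) + 250)**2 = (0 + 250)**2 = 250**2 = 62500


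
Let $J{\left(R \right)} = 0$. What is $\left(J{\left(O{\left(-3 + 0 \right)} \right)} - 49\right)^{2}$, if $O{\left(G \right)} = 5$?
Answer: $2401$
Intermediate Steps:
$\left(J{\left(O{\left(-3 + 0 \right)} \right)} - 49\right)^{2} = \left(0 - 49\right)^{2} = \left(-49\right)^{2} = 2401$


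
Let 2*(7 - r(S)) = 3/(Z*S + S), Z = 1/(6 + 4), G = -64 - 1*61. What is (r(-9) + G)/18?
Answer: -3889/594 ≈ -6.5471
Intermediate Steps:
G = -125 (G = -64 - 61 = -125)
Z = ⅒ (Z = 1/10 = ⅒ ≈ 0.10000)
r(S) = 7 - 15/(11*S) (r(S) = 7 - 3/(2*(S/10 + S)) = 7 - 3/(2*(11*S/10)) = 7 - 3*10/(11*S)/2 = 7 - 15/(11*S))
(r(-9) + G)/18 = ((7 - 15/11/(-9)) - 125)/18 = ((7 - 15/11*(-⅑)) - 125)*(1/18) = ((7 + 5/33) - 125)*(1/18) = (236/33 - 125)*(1/18) = -3889/33*1/18 = -3889/594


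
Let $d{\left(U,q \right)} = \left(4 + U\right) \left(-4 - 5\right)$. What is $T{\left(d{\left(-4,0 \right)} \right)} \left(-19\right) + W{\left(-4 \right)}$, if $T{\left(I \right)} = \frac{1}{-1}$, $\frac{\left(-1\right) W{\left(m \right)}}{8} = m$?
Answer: $51$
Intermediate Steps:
$W{\left(m \right)} = - 8 m$
$d{\left(U,q \right)} = -36 - 9 U$ ($d{\left(U,q \right)} = \left(4 + U\right) \left(-9\right) = -36 - 9 U$)
$T{\left(I \right)} = -1$
$T{\left(d{\left(-4,0 \right)} \right)} \left(-19\right) + W{\left(-4 \right)} = \left(-1\right) \left(-19\right) - -32 = 19 + 32 = 51$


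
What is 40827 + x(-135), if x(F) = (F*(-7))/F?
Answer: 40820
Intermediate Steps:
x(F) = -7 (x(F) = (-7*F)/F = -7)
40827 + x(-135) = 40827 - 7 = 40820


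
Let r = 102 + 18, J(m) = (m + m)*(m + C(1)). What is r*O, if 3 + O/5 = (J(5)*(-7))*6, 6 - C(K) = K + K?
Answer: -2269800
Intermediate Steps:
C(K) = 6 - 2*K (C(K) = 6 - (K + K) = 6 - 2*K)
J(m) = 2*m*(4 + m) (J(m) = (m + m)*(m + (6 - 2*1)) = (2*m)*(m + (6 - 2)) = (2*m)*(m + 4) = (2*m)*(4 + m) = 2*m*(4 + m))
O = -18915 (O = -15 + 5*(((2*5*(4 + 5))*(-7))*6) = -15 + 5*(((2*5*9)*(-7))*6) = -15 + 5*((90*(-7))*6) = -15 + 5*(-630*6) = -15 + 5*(-3780) = -15 - 18900 = -18915)
r = 120
r*O = 120*(-18915) = -2269800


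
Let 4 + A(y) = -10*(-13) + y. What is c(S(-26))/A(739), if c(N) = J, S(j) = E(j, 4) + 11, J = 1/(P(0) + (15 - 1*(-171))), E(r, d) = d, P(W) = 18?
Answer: 1/176460 ≈ 5.6670e-6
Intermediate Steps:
J = 1/204 (J = 1/(18 + (15 - 1*(-171))) = 1/(18 + (15 + 171)) = 1/(18 + 186) = 1/204 ≈ 0.0049020)
S(j) = 15 (S(j) = 4 + 11 = 15)
c(N) = 1/204
A(y) = 126 + y (A(y) = -4 + (-10*(-13) + y) = -4 + (130 + y) = 126 + y)
c(S(-26))/A(739) = 1/(204*(126 + 739)) = (1/204)/865 = (1/204)*(1/865) = 1/176460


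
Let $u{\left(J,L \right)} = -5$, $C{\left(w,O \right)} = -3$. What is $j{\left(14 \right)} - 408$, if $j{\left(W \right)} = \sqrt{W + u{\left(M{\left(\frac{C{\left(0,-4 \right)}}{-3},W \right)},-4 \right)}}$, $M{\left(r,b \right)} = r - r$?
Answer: $-405$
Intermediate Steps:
$M{\left(r,b \right)} = 0$
$j{\left(W \right)} = \sqrt{-5 + W}$ ($j{\left(W \right)} = \sqrt{W - 5} = \sqrt{-5 + W}$)
$j{\left(14 \right)} - 408 = \sqrt{-5 + 14} - 408 = \sqrt{9} - 408 = 3 - 408 = -405$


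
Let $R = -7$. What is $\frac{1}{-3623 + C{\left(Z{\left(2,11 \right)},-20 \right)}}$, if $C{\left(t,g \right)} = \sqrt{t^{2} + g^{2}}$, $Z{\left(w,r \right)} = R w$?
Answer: $- \frac{3623}{13125533} - \frac{2 \sqrt{149}}{13125533} \approx -0.00027789$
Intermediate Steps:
$Z{\left(w,r \right)} = - 7 w$
$C{\left(t,g \right)} = \sqrt{g^{2} + t^{2}}$
$\frac{1}{-3623 + C{\left(Z{\left(2,11 \right)},-20 \right)}} = \frac{1}{-3623 + \sqrt{\left(-20\right)^{2} + \left(\left(-7\right) 2\right)^{2}}} = \frac{1}{-3623 + \sqrt{400 + \left(-14\right)^{2}}} = \frac{1}{-3623 + \sqrt{400 + 196}} = \frac{1}{-3623 + \sqrt{596}} = \frac{1}{-3623 + 2 \sqrt{149}}$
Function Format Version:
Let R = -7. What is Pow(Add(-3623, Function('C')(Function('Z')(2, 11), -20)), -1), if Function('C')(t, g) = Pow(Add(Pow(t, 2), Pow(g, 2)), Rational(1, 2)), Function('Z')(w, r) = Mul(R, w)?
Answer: Add(Rational(-3623, 13125533), Mul(Rational(-2, 13125533), Pow(149, Rational(1, 2)))) ≈ -0.00027789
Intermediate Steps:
Function('Z')(w, r) = Mul(-7, w)
Function('C')(t, g) = Pow(Add(Pow(g, 2), Pow(t, 2)), Rational(1, 2))
Pow(Add(-3623, Function('C')(Function('Z')(2, 11), -20)), -1) = Pow(Add(-3623, Pow(Add(Pow(-20, 2), Pow(Mul(-7, 2), 2)), Rational(1, 2))), -1) = Pow(Add(-3623, Pow(Add(400, Pow(-14, 2)), Rational(1, 2))), -1) = Pow(Add(-3623, Pow(Add(400, 196), Rational(1, 2))), -1) = Pow(Add(-3623, Pow(596, Rational(1, 2))), -1) = Pow(Add(-3623, Mul(2, Pow(149, Rational(1, 2)))), -1)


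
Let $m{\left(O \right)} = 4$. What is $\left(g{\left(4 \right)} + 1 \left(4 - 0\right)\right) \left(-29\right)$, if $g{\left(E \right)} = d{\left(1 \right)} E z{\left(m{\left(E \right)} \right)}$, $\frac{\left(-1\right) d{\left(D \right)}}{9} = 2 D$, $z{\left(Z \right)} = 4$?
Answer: $8236$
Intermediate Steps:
$d{\left(D \right)} = - 18 D$ ($d{\left(D \right)} = - 9 \cdot 2 D = - 18 D$)
$g{\left(E \right)} = - 72 E$ ($g{\left(E \right)} = \left(-18\right) 1 E 4 = - 18 E 4 = - 72 E$)
$\left(g{\left(4 \right)} + 1 \left(4 - 0\right)\right) \left(-29\right) = \left(\left(-72\right) 4 + 1 \left(4 - 0\right)\right) \left(-29\right) = \left(-288 + 1 \left(4 + 0\right)\right) \left(-29\right) = \left(-288 + 1 \cdot 4\right) \left(-29\right) = \left(-288 + 4\right) \left(-29\right) = \left(-284\right) \left(-29\right) = 8236$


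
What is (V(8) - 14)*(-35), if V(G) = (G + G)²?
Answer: -8470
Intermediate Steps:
V(G) = 4*G² (V(G) = (2*G)² = 4*G²)
(V(8) - 14)*(-35) = (4*8² - 14)*(-35) = (4*64 - 14)*(-35) = (256 - 14)*(-35) = 242*(-35) = -8470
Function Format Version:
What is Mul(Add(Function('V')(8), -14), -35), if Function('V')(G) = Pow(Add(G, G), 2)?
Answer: -8470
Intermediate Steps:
Function('V')(G) = Mul(4, Pow(G, 2)) (Function('V')(G) = Pow(Mul(2, G), 2) = Mul(4, Pow(G, 2)))
Mul(Add(Function('V')(8), -14), -35) = Mul(Add(Mul(4, Pow(8, 2)), -14), -35) = Mul(Add(Mul(4, 64), -14), -35) = Mul(Add(256, -14), -35) = Mul(242, -35) = -8470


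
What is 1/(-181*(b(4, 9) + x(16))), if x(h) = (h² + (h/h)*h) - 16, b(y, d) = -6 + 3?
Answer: -1/45793 ≈ -2.1837e-5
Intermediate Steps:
b(y, d) = -3
x(h) = -16 + h + h² (x(h) = (h² + 1*h) - 16 = (h² + h) - 16 = (h + h²) - 16 = -16 + h + h²)
1/(-181*(b(4, 9) + x(16))) = 1/(-181*(-3 + (-16 + 16 + 16²))) = 1/(-181*(-3 + (-16 + 16 + 256))) = 1/(-181*(-3 + 256)) = 1/(-181*253) = 1/(-45793) = -1/45793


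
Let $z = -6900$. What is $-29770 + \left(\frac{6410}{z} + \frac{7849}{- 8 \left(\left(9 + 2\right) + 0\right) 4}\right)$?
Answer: $- \frac{3618089521}{121440} \approx -29793.0$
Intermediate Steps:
$-29770 + \left(\frac{6410}{z} + \frac{7849}{- 8 \left(\left(9 + 2\right) + 0\right) 4}\right) = -29770 + \left(\frac{6410}{-6900} + \frac{7849}{- 8 \left(\left(9 + 2\right) + 0\right) 4}\right) = -29770 + \left(6410 \left(- \frac{1}{6900}\right) + \frac{7849}{- 8 \left(11 + 0\right) 4}\right) = -29770 + \left(- \frac{641}{690} + \frac{7849}{\left(-8\right) 11 \cdot 4}\right) = -29770 + \left(- \frac{641}{690} + \frac{7849}{\left(-88\right) 4}\right) = -29770 + \left(- \frac{641}{690} + \frac{7849}{-352}\right) = -29770 + \left(- \frac{641}{690} + 7849 \left(- \frac{1}{352}\right)\right) = -29770 - \frac{2820721}{121440} = - \frac{3618089521}{121440}$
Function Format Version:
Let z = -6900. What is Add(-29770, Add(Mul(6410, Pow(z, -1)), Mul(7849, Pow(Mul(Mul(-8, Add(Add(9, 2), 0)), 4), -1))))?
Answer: Rational(-3618089521, 121440) ≈ -29793.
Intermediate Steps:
Add(-29770, Add(Mul(6410, Pow(z, -1)), Mul(7849, Pow(Mul(Mul(-8, Add(Add(9, 2), 0)), 4), -1)))) = Add(-29770, Add(Mul(6410, Pow(-6900, -1)), Mul(7849, Pow(Mul(Mul(-8, Add(Add(9, 2), 0)), 4), -1)))) = Add(-29770, Add(Mul(6410, Rational(-1, 6900)), Mul(7849, Pow(Mul(Mul(-8, Add(11, 0)), 4), -1)))) = Add(-29770, Add(Rational(-641, 690), Mul(7849, Pow(Mul(Mul(-8, 11), 4), -1)))) = Add(-29770, Add(Rational(-641, 690), Mul(7849, Pow(Mul(-88, 4), -1)))) = Add(-29770, Add(Rational(-641, 690), Mul(7849, Pow(-352, -1)))) = Add(-29770, Add(Rational(-641, 690), Mul(7849, Rational(-1, 352)))) = Add(-29770, Add(Rational(-641, 690), Rational(-7849, 352))) = Add(-29770, Rational(-2820721, 121440)) = Rational(-3618089521, 121440)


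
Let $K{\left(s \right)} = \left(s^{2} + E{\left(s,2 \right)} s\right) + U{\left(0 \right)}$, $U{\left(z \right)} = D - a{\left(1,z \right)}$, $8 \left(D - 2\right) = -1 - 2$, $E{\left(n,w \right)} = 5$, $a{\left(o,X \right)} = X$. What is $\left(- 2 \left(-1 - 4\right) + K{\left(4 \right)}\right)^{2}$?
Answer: $\frac{145161}{64} \approx 2268.1$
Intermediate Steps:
$D = \frac{13}{8}$ ($D = 2 + \frac{-1 - 2}{8} = 2 + \frac{1}{8} \left(-3\right) = 2 - \frac{3}{8} = \frac{13}{8} \approx 1.625$)
$U{\left(z \right)} = \frac{13}{8} - z$
$K{\left(s \right)} = \frac{13}{8} + s^{2} + 5 s$ ($K{\left(s \right)} = \left(s^{2} + 5 s\right) + \left(\frac{13}{8} - 0\right) = \left(s^{2} + 5 s\right) + \left(\frac{13}{8} + 0\right) = \left(s^{2} + 5 s\right) + \frac{13}{8} = \frac{13}{8} + s^{2} + 5 s$)
$\left(- 2 \left(-1 - 4\right) + K{\left(4 \right)}\right)^{2} = \left(- 2 \left(-1 - 4\right) + \left(\frac{13}{8} + 4^{2} + 5 \cdot 4\right)\right)^{2} = \left(\left(-2\right) \left(-5\right) + \left(\frac{13}{8} + 16 + 20\right)\right)^{2} = \left(10 + \frac{301}{8}\right)^{2} = \left(\frac{381}{8}\right)^{2} = \frac{145161}{64}$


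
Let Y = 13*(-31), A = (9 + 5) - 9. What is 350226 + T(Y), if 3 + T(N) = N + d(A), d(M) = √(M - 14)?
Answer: 349820 + 3*I ≈ 3.4982e+5 + 3.0*I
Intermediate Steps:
A = 5 (A = 14 - 9 = 5)
Y = -403
d(M) = √(-14 + M)
T(N) = -3 + N + 3*I (T(N) = -3 + (N + √(-14 + 5)) = -3 + (N + √(-9)) = -3 + (N + 3*I) = -3 + N + 3*I)
350226 + T(Y) = 350226 + (-3 - 403 + 3*I) = 350226 + (-406 + 3*I) = 349820 + 3*I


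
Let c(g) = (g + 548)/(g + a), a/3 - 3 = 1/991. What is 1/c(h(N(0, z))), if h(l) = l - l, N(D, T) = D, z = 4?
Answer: 4461/271534 ≈ 0.016429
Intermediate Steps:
h(l) = 0
a = 8922/991 (a = 9 + 3/991 = 8922/991 ≈ 9.0030)
c(g) = (548 + g)/(8922/991 + g) (c(g) = (g + 548)/(g + 8922/991) = (548 + g)/(8922/991 + g))
1/c(h(N(0, z))) = 1/(991*(548 + 0)/(8922 + 991*0)) = 1/(991*548/(8922 + 0)) = 1/(991*548/8922) = 1/(991*(1/8922)*548) = 1/(271534/4461) = 4461/271534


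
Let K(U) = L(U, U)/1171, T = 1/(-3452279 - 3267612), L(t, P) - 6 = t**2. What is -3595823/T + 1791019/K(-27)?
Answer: 17760202979523604/735 ≈ 2.4164e+13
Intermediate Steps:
L(t, P) = 6 + t**2
T = -1/6719891 (T = 1/(-6719891) = -1/6719891 ≈ -1.4881e-7)
K(U) = 6/1171 + U**2/1171 (K(U) = (6 + U**2)/1171 = (6 + U**2)*(1/1171) = 6/1171 + U**2/1171)
-3595823/T + 1791019/K(-27) = -3595823/(-1/6719891) + 1791019/(6/1171 + (1/1171)*(-27)**2) = -3595823*(-6719891) + 1791019/(6/1171 + (1/1171)*729) = 24163538615293 + 1791019/(6/1171 + 729/1171) = 24163538615293 + 1791019/(735/1171) = 24163538615293 + 1791019*(1171/735) = 24163538615293 + 2097283249/735 = 17760202979523604/735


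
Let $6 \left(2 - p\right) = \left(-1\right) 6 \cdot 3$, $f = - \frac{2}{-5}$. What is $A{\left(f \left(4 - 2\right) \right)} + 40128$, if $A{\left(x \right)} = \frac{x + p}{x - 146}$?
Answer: $\frac{29132899}{726} \approx 40128.0$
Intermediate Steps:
$f = \frac{2}{5}$ ($f = \left(-2\right) \left(- \frac{1}{5}\right) = \frac{2}{5} \approx 0.4$)
$p = 5$ ($p = 2 - \frac{\left(-1\right) 6 \cdot 3}{6} = 2 - \frac{\left(-6\right) 3}{6} = 2 - -3 = 2 + 3 = 5$)
$A{\left(x \right)} = \frac{5 + x}{-146 + x}$ ($A{\left(x \right)} = \frac{x + 5}{x - 146} = \frac{5 + x}{-146 + x}$)
$A{\left(f \left(4 - 2\right) \right)} + 40128 = \frac{5 + \frac{2 \left(4 - 2\right)}{5}}{-146 + \frac{2 \left(4 - 2\right)}{5}} + 40128 = \frac{5 + \frac{2}{5} \cdot 2}{-146 + \frac{2}{5} \cdot 2} + 40128 = \frac{5 + \frac{4}{5}}{-146 + \frac{4}{5}} + 40128 = \frac{1}{- \frac{726}{5}} \cdot \frac{29}{5} + 40128 = \left(- \frac{5}{726}\right) \frac{29}{5} + 40128 = - \frac{29}{726} + 40128 = \frac{29132899}{726}$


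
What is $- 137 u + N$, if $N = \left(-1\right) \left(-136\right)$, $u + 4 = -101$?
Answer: $14521$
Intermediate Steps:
$u = -105$ ($u = -4 - 101 = -105$)
$N = 136$
$- 137 u + N = \left(-137\right) \left(-105\right) + 136 = 14385 + 136 = 14521$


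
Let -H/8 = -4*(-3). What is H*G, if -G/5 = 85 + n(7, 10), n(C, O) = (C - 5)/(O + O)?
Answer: 40848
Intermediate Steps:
n(C, O) = (-5 + C)/(2*O) (n(C, O) = (-5 + C)/((2*O)) = (-5 + C)*(1/(2*O)) = (-5 + C)/(2*O))
H = -96 (H = -(-32)*(-3) = -8*12 = -96)
G = -851/2 (G = -5*(85 + (½)*(-5 + 7)/10) = -5*(85 + (½)*(⅒)*2) = -5*(85 + ⅒) = -5*851/10 = -851/2 ≈ -425.50)
H*G = -96*(-851/2) = 40848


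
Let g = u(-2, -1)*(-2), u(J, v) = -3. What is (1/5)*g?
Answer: 6/5 ≈ 1.2000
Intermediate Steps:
g = 6 (g = -3*(-2) = 6)
(1/5)*g = (1/5)*6 = (1*(⅕))*6 = (⅕)*6 = 6/5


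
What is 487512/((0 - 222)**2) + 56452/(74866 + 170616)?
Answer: 45967568/4541417 ≈ 10.122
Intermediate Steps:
487512/((0 - 222)**2) + 56452/(74866 + 170616) = 487512/((-222)**2) + 56452/245482 = 487512/49284 + 56452*(1/245482) = 487512*(1/49284) + 28226/122741 = 366/37 + 28226/122741 = 45967568/4541417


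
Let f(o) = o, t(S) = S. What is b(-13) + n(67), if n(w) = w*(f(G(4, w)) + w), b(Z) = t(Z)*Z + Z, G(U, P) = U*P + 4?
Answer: 22869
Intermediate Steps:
G(U, P) = 4 + P*U (G(U, P) = P*U + 4 = 4 + P*U)
b(Z) = Z + Z² (b(Z) = Z*Z + Z = Z² + Z = Z + Z²)
n(w) = w*(4 + 5*w) (n(w) = w*((4 + w*4) + w) = w*((4 + 4*w) + w) = w*(4 + 5*w))
b(-13) + n(67) = -13*(1 - 13) + 67*(4 + 5*67) = -13*(-12) + 67*(4 + 335) = 156 + 67*339 = 156 + 22713 = 22869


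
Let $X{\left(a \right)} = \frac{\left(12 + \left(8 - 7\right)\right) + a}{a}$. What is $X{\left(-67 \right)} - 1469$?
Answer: $- \frac{98369}{67} \approx -1468.2$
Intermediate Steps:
$X{\left(a \right)} = \frac{13 + a}{a}$ ($X{\left(a \right)} = \frac{\left(12 + 1\right) + a}{a} = \frac{13 + a}{a}$)
$X{\left(-67 \right)} - 1469 = \frac{13 - 67}{-67} - 1469 = \left(- \frac{1}{67}\right) \left(-54\right) - 1469 = \frac{54}{67} - 1469 = - \frac{98369}{67}$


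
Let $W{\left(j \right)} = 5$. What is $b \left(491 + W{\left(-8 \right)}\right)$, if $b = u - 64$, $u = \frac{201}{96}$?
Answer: $- \frac{61411}{2} \approx -30706.0$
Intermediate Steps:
$u = \frac{67}{32}$ ($u = 201 \cdot \frac{1}{96} = \frac{67}{32} \approx 2.0938$)
$b = - \frac{1981}{32}$ ($b = \frac{67}{32} - 64 = - \frac{1981}{32} \approx -61.906$)
$b \left(491 + W{\left(-8 \right)}\right) = - \frac{1981 \left(491 + 5\right)}{32} = \left(- \frac{1981}{32}\right) 496 = - \frac{61411}{2}$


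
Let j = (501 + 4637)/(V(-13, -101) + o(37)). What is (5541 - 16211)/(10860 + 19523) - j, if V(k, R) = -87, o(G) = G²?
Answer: -84893397/19475503 ≈ -4.3590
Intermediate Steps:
j = 2569/641 (j = (501 + 4637)/(-87 + 37²) = 5138/(-87 + 1369) = 5138/1282 = 5138*(1/1282) = 2569/641 ≈ 4.0078)
(5541 - 16211)/(10860 + 19523) - j = (5541 - 16211)/(10860 + 19523) - 1*2569/641 = -10670/30383 - 2569/641 = -84893397/19475503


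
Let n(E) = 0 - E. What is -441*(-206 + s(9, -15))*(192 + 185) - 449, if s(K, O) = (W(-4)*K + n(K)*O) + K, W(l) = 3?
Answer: 5818546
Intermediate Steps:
n(E) = -E
s(K, O) = 4*K - K*O (s(K, O) = (3*K + (-K)*O) + K = (3*K - K*O) + K = 4*K - K*O)
-441*(-206 + s(9, -15))*(192 + 185) - 449 = -441*(-206 + 9*(4 - 1*(-15)))*(192 + 185) - 449 = -441*(-206 + 9*(4 + 15))*377 - 449 = -441*(-206 + 9*19)*377 - 449 = -441*(-206 + 171)*377 - 449 = -(-15435)*377 - 449 = -441*(-13195) - 449 = 5818995 - 449 = 5818546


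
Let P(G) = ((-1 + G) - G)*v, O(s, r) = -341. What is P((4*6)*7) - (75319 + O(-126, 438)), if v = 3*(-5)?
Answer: -74963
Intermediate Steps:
v = -15
P(G) = 15 (P(G) = ((-1 + G) - G)*(-15) = -1*(-15) = 15)
P((4*6)*7) - (75319 + O(-126, 438)) = 15 - (75319 - 341) = 15 - 1*74978 = 15 - 74978 = -74963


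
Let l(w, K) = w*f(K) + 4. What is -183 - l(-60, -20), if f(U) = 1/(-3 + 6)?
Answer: -167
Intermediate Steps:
f(U) = ⅓ (f(U) = 1/3 = ⅓)
l(w, K) = 4 + w/3 (l(w, K) = w*(⅓) + 4 = w/3 + 4 = 4 + w/3)
-183 - l(-60, -20) = -183 - (4 + (⅓)*(-60)) = -183 - (4 - 20) = -183 - 1*(-16) = -183 + 16 = -167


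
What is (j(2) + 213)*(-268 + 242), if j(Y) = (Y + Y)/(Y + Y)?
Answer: -5564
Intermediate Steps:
j(Y) = 1 (j(Y) = (2*Y)/((2*Y)) = (2*Y)*(1/(2*Y)) = 1)
(j(2) + 213)*(-268 + 242) = (1 + 213)*(-268 + 242) = 214*(-26) = -5564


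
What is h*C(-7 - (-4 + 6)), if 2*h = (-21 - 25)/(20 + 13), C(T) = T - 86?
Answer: 2185/33 ≈ 66.212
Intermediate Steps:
C(T) = -86 + T
h = -23/33 (h = ((-21 - 25)/(20 + 13))/2 = (-46/33)/2 = (-46*1/33)/2 = (1/2)*(-46/33) = -23/33 ≈ -0.69697)
h*C(-7 - (-4 + 6)) = -23*(-86 + (-7 - (-4 + 6)))/33 = -23*(-86 + (-7 - 1*2))/33 = -23*(-86 + (-7 - 2))/33 = -23*(-86 - 9)/33 = -23/33*(-95) = 2185/33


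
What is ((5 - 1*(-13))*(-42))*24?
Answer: -18144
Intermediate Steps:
((5 - 1*(-13))*(-42))*24 = ((5 + 13)*(-42))*24 = (18*(-42))*24 = -756*24 = -18144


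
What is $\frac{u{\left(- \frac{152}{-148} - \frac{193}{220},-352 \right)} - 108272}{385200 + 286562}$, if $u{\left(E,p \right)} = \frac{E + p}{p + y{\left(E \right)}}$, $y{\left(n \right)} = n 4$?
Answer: $- \frac{103232932609}{640503570616} \approx -0.16117$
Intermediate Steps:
$y{\left(n \right)} = 4 n$
$u{\left(E,p \right)} = \frac{E + p}{p + 4 E}$
$\frac{u{\left(- \frac{152}{-148} - \frac{193}{220},-352 \right)} - 108272}{385200 + 286562} = \frac{\frac{\left(- \frac{152}{-148} - \frac{193}{220}\right) - 352}{-352 + 4 \left(- \frac{152}{-148} - \frac{193}{220}\right)} - 108272}{385200 + 286562} = \frac{\frac{\left(\left(-152\right) \left(- \frac{1}{148}\right) - \frac{193}{220}\right) - 352}{-352 + 4 \left(\left(-152\right) \left(- \frac{1}{148}\right) - \frac{193}{220}\right)} - 108272}{671762} = \left(\frac{\left(\frac{38}{37} - \frac{193}{220}\right) - 352}{-352 + 4 \left(\frac{38}{37} - \frac{193}{220}\right)} - 108272\right) \frac{1}{671762} = \left(\frac{\frac{1219}{8140} - 352}{-352 + 4 \cdot \frac{1219}{8140}} - 108272\right) \frac{1}{671762} = \left(\frac{1}{-352 + \frac{1219}{2035}} \left(- \frac{2864061}{8140}\right) - 108272\right) \frac{1}{671762} = \left(\frac{1}{- \frac{715101}{2035}} \left(- \frac{2864061}{8140}\right) - 108272\right) \frac{1}{671762} = \left(\left(- \frac{2035}{715101}\right) \left(- \frac{2864061}{8140}\right) - 108272\right) \frac{1}{671762} = \left(\frac{954687}{953468} - 108272\right) \frac{1}{671762} = \left(- \frac{103232932609}{953468}\right) \frac{1}{671762} = - \frac{103232932609}{640503570616}$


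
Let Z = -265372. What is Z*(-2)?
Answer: 530744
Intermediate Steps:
Z*(-2) = -265372*(-2) = 530744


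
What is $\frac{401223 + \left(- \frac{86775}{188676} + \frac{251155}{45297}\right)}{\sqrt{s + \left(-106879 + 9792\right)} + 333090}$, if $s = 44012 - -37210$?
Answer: $\frac{470037757807148943}{390214207582328486} - \frac{42334302243281 i \sqrt{15865}}{11706426227469854580} \approx 1.2046 - 0.0004555 i$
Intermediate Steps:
$s = 81222$ ($s = 44012 + 37210 = 81222$)
$\frac{401223 + \left(- \frac{86775}{188676} + \frac{251155}{45297}\right)}{\sqrt{s + \left(-106879 + 9792\right)} + 333090} = \frac{401223 + \left(- \frac{86775}{188676} + \frac{251155}{45297}\right)}{\sqrt{81222 + \left(-106879 + 9792\right)} + 333090} = \frac{401223 + \left(\left(-86775\right) \frac{1}{188676} + 251155 \cdot \frac{1}{45297}\right)}{\sqrt{81222 - 97087} + 333090} = \frac{401223 + \left(- \frac{28925}{62892} + \frac{251155}{45297}\right)}{\sqrt{-15865} + 333090} = \frac{401223 + \frac{536497205}{105511812}}{i \sqrt{15865} + 333090} = \frac{42334302243281}{105511812 \left(333090 + i \sqrt{15865}\right)}$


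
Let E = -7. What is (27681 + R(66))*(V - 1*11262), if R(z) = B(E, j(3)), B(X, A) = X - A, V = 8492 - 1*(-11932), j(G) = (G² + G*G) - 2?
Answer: 253402596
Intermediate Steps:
j(G) = -2 + 2*G² (j(G) = (G² + G²) - 2 = 2*G² - 2 = -2 + 2*G²)
V = 20424 (V = 8492 + 11932 = 20424)
R(z) = -23 (R(z) = -7 - (-2 + 2*3²) = -7 - (-2 + 2*9) = -7 - (-2 + 18) = -7 - 1*16 = -7 - 16 = -23)
(27681 + R(66))*(V - 1*11262) = (27681 - 23)*(20424 - 1*11262) = 27658*(20424 - 11262) = 27658*9162 = 253402596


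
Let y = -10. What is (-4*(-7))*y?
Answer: -280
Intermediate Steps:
(-4*(-7))*y = -4*(-7)*(-10) = 28*(-10) = -280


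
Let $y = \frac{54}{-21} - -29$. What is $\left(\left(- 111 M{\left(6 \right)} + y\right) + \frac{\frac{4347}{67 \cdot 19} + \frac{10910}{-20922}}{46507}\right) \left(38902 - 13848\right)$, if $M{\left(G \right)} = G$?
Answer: $- \frac{69467881791748252762}{4335288177297} \approx -1.6024 \cdot 10^{7}$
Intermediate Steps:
$y = \frac{185}{7}$ ($y = 54 \left(- \frac{1}{21}\right) + 29 = - \frac{18}{7} + 29 = \frac{185}{7} \approx 26.429$)
$\left(\left(- 111 M{\left(6 \right)} + y\right) + \frac{\frac{4347}{67 \cdot 19} + \frac{10910}{-20922}}{46507}\right) \left(38902 - 13848\right) = \left(\left(\left(-111\right) 6 + \frac{185}{7}\right) + \frac{\frac{4347}{67 \cdot 19} + \frac{10910}{-20922}}{46507}\right) \left(38902 - 13848\right) = \left(\left(-666 + \frac{185}{7}\right) + \left(\frac{4347}{1273} + 10910 \left(- \frac{1}{20922}\right)\right) \frac{1}{46507}\right) 25054 = \left(- \frac{4477}{7} + \left(4347 \cdot \frac{1}{1273} - \frac{5455}{10461}\right) \frac{1}{46507}\right) 25054 = \left(- \frac{4477}{7} + \left(\frac{4347}{1273} - \frac{5455}{10461}\right) \frac{1}{46507}\right) 25054 = \left(- \frac{4477}{7} + \frac{38529752}{13316853} \cdot \frac{1}{46507}\right) 25054 = \left(- \frac{4477}{7} + \frac{38529752}{619326882471}\right) 25054 = \left(- \frac{2772726183114403}{4335288177297}\right) 25054 = - \frac{69467881791748252762}{4335288177297}$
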